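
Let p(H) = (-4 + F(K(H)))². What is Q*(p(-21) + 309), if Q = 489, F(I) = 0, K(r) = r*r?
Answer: 158925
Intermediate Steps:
K(r) = r²
p(H) = 16 (p(H) = (-4 + 0)² = (-4)² = 16)
Q*(p(-21) + 309) = 489*(16 + 309) = 489*325 = 158925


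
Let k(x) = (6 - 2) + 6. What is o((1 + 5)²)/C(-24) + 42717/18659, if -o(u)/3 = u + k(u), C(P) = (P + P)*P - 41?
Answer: 44883645/20730149 ≈ 2.1651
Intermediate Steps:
k(x) = 10 (k(x) = 4 + 6 = 10)
C(P) = -41 + 2*P² (C(P) = (2*P)*P - 41 = 2*P² - 41 = -41 + 2*P²)
o(u) = -30 - 3*u (o(u) = -3*(u + 10) = -3*(10 + u) = -30 - 3*u)
o((1 + 5)²)/C(-24) + 42717/18659 = (-30 - 3*(1 + 5)²)/(-41 + 2*(-24)²) + 42717/18659 = (-30 - 3*6²)/(-41 + 2*576) + 42717*(1/18659) = (-30 - 3*36)/(-41 + 1152) + 42717/18659 = (-30 - 108)/1111 + 42717/18659 = -138*1/1111 + 42717/18659 = -138/1111 + 42717/18659 = 44883645/20730149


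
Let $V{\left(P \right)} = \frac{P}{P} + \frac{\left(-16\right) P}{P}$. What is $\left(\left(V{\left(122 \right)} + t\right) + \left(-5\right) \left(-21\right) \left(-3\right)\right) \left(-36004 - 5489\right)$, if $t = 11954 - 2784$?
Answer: $-366798120$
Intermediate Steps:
$t = 9170$
$V{\left(P \right)} = -15$ ($V{\left(P \right)} = 1 - 16 = -15$)
$\left(\left(V{\left(122 \right)} + t\right) + \left(-5\right) \left(-21\right) \left(-3\right)\right) \left(-36004 - 5489\right) = \left(\left(-15 + 9170\right) + \left(-5\right) \left(-21\right) \left(-3\right)\right) \left(-36004 - 5489\right) = \left(9155 + 105 \left(-3\right)\right) \left(-41493\right) = \left(9155 - 315\right) \left(-41493\right) = 8840 \left(-41493\right) = -366798120$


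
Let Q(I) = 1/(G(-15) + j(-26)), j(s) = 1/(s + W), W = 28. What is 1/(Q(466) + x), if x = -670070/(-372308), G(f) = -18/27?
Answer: -186154/781889 ≈ -0.23808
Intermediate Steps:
j(s) = 1/(28 + s) (j(s) = 1/(s + 28) = 1/(28 + s))
G(f) = -⅔ (G(f) = -18*1/27 = -⅔)
x = 335035/186154 (x = -670070*(-1/372308) = 335035/186154 ≈ 1.7998)
Q(I) = -6 (Q(I) = 1/(-⅔ + 1/(28 - 26)) = 1/(-⅔ + 1/2) = 1/(-⅔ + ½) = 1/(-⅙) = -6)
1/(Q(466) + x) = 1/(-6 + 335035/186154) = 1/(-781889/186154) = -186154/781889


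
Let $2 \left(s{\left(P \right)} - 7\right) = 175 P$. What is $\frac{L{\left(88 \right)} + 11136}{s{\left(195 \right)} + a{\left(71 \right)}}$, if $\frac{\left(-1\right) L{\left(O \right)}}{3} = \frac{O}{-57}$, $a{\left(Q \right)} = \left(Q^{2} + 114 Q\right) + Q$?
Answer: $\frac{423344}{1150469} \approx 0.36798$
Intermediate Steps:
$a{\left(Q \right)} = Q^{2} + 115 Q$
$L{\left(O \right)} = \frac{O}{19}$ ($L{\left(O \right)} = - 3 \frac{O}{-57} = - 3 O \left(- \frac{1}{57}\right) = - 3 \left(- \frac{O}{57}\right) = \frac{O}{19}$)
$s{\left(P \right)} = 7 + \frac{175 P}{2}$
$\frac{L{\left(88 \right)} + 11136}{s{\left(195 \right)} + a{\left(71 \right)}} = \frac{\frac{1}{19} \cdot 88 + 11136}{\left(7 + \frac{175}{2} \cdot 195\right) + 71 \left(115 + 71\right)} = \frac{\frac{88}{19} + 11136}{\left(7 + \frac{34125}{2}\right) + 71 \cdot 186} = \frac{211672}{19 \left(\frac{34139}{2} + 13206\right)} = \frac{211672}{19 \cdot \frac{60551}{2}} = \frac{211672}{19} \cdot \frac{2}{60551} = \frac{423344}{1150469}$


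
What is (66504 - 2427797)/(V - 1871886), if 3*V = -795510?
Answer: 2361293/2137056 ≈ 1.1049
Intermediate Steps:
V = -265170 (V = (1/3)*(-795510) = -265170)
(66504 - 2427797)/(V - 1871886) = (66504 - 2427797)/(-265170 - 1871886) = -2361293/(-2137056) = -2361293*(-1/2137056) = 2361293/2137056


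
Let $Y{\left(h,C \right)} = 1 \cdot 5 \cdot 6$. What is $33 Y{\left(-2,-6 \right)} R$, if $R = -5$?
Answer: $-4950$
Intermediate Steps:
$Y{\left(h,C \right)} = 30$ ($Y{\left(h,C \right)} = 5 \cdot 6 = 30$)
$33 Y{\left(-2,-6 \right)} R = 33 \cdot 30 \left(-5\right) = 990 \left(-5\right) = -4950$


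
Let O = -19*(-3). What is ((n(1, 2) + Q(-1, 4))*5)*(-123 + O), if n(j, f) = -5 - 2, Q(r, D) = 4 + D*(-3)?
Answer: 4950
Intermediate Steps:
O = 57
Q(r, D) = 4 - 3*D
n(j, f) = -7
((n(1, 2) + Q(-1, 4))*5)*(-123 + O) = ((-7 + (4 - 3*4))*5)*(-123 + 57) = ((-7 + (4 - 12))*5)*(-66) = ((-7 - 8)*5)*(-66) = -15*5*(-66) = -75*(-66) = 4950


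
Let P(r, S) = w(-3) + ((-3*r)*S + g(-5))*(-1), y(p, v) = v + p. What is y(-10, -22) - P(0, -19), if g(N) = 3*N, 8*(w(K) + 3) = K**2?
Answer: -361/8 ≈ -45.125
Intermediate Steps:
y(p, v) = p + v
w(K) = -3 + K**2/8
P(r, S) = 105/8 + 3*S*r (P(r, S) = (-3 + (1/8)*(-3)**2) + ((-3*r)*S + 3*(-5))*(-1) = (-3 + (1/8)*9) + (-3*S*r - 15)*(-1) = (-3 + 9/8) + (-15 - 3*S*r)*(-1) = -15/8 + (15 + 3*S*r) = 105/8 + 3*S*r)
y(-10, -22) - P(0, -19) = (-10 - 22) - (105/8 + 3*(-19)*0) = -32 - (105/8 + 0) = -32 - 1*105/8 = -32 - 105/8 = -361/8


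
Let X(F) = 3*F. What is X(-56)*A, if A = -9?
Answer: 1512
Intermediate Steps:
X(-56)*A = (3*(-56))*(-9) = -168*(-9) = 1512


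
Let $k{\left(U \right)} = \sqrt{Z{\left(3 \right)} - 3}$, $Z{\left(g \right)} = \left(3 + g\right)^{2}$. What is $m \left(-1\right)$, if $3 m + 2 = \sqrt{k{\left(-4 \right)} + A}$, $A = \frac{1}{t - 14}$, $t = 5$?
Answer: $\frac{2}{3} - \frac{\sqrt{-1 + 9 \sqrt{33}}}{9} \approx -0.1245$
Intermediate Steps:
$A = - \frac{1}{9}$ ($A = \frac{1}{5 - 14} = \frac{1}{-9} = - \frac{1}{9} \approx -0.11111$)
$k{\left(U \right)} = \sqrt{33}$ ($k{\left(U \right)} = \sqrt{\left(3 + 3\right)^{2} - 3} = \sqrt{6^{2} - 3} = \sqrt{36 - 3} = \sqrt{33}$)
$m = - \frac{2}{3} + \frac{\sqrt{- \frac{1}{9} + \sqrt{33}}}{3}$ ($m = - \frac{2}{3} + \frac{\sqrt{\sqrt{33} - \frac{1}{9}}}{3} = - \frac{2}{3} + \frac{\sqrt{- \frac{1}{9} + \sqrt{33}}}{3} \approx 0.1245$)
$m \left(-1\right) = \left(- \frac{2}{3} + \frac{\sqrt{-1 + 9 \sqrt{33}}}{9}\right) \left(-1\right) = \frac{2}{3} - \frac{\sqrt{-1 + 9 \sqrt{33}}}{9}$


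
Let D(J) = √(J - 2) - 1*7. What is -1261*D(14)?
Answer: 8827 - 2522*√3 ≈ 4458.8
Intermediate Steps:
D(J) = -7 + √(-2 + J) (D(J) = √(-2 + J) - 7 = -7 + √(-2 + J))
-1261*D(14) = -1261*(-7 + √(-2 + 14)) = -1261*(-7 + √12) = -1261*(-7 + 2*√3) = 8827 - 2522*√3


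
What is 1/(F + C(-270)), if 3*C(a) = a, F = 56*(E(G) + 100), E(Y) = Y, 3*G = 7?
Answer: 3/16922 ≈ 0.00017728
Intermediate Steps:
G = 7/3 (G = (1/3)*7 = 7/3 ≈ 2.3333)
F = 17192/3 (F = 56*(7/3 + 100) = 56*(307/3) = 17192/3 ≈ 5730.7)
C(a) = a/3
1/(F + C(-270)) = 1/(17192/3 + (1/3)*(-270)) = 1/(17192/3 - 90) = 1/(16922/3) = 3/16922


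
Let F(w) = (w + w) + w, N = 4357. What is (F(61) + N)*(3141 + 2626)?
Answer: 26182180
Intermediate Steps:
F(w) = 3*w (F(w) = 2*w + w = 3*w)
(F(61) + N)*(3141 + 2626) = (3*61 + 4357)*(3141 + 2626) = (183 + 4357)*5767 = 4540*5767 = 26182180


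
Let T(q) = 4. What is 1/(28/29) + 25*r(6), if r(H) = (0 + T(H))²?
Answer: 11229/28 ≈ 401.04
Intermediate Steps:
r(H) = 16 (r(H) = (0 + 4)² = 4² = 16)
1/(28/29) + 25*r(6) = 1/(28/29) + 25*16 = 1/(28*(1/29)) + 400 = 1/(28/29) + 400 = 29/28 + 400 = 11229/28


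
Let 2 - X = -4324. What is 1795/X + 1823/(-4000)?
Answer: -353149/8652000 ≈ -0.040817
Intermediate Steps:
X = 4326 (X = 2 - 1*(-4324) = 2 + 4324 = 4326)
1795/X + 1823/(-4000) = 1795/4326 + 1823/(-4000) = 1795*(1/4326) + 1823*(-1/4000) = 1795/4326 - 1823/4000 = -353149/8652000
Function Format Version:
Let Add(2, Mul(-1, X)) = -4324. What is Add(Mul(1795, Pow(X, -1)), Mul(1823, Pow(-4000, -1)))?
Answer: Rational(-353149, 8652000) ≈ -0.040817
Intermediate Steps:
X = 4326 (X = Add(2, Mul(-1, -4324)) = Add(2, 4324) = 4326)
Add(Mul(1795, Pow(X, -1)), Mul(1823, Pow(-4000, -1))) = Add(Mul(1795, Pow(4326, -1)), Mul(1823, Pow(-4000, -1))) = Add(Mul(1795, Rational(1, 4326)), Mul(1823, Rational(-1, 4000))) = Add(Rational(1795, 4326), Rational(-1823, 4000)) = Rational(-353149, 8652000)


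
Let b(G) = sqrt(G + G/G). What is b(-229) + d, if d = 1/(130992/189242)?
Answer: 94621/65496 + 2*I*sqrt(57) ≈ 1.4447 + 15.1*I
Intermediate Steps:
d = 94621/65496 (d = 1/(130992*(1/189242)) = 1/(65496/94621) = 94621/65496 ≈ 1.4447)
b(G) = sqrt(1 + G) (b(G) = sqrt(G + 1) = sqrt(1 + G))
b(-229) + d = sqrt(1 - 229) + 94621/65496 = sqrt(-228) + 94621/65496 = 2*I*sqrt(57) + 94621/65496 = 94621/65496 + 2*I*sqrt(57)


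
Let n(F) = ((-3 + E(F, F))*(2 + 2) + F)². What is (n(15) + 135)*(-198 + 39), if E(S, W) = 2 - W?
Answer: -403224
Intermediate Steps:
n(F) = (-4 - 3*F)² (n(F) = ((-3 + (2 - F))*(2 + 2) + F)² = ((-1 - F)*4 + F)² = ((-4 - 4*F) + F)² = (-4 - 3*F)²)
(n(15) + 135)*(-198 + 39) = ((4 + 3*15)² + 135)*(-198 + 39) = ((4 + 45)² + 135)*(-159) = (49² + 135)*(-159) = (2401 + 135)*(-159) = 2536*(-159) = -403224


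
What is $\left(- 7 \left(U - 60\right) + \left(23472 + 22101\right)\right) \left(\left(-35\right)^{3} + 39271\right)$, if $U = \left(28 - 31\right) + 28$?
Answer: $-165128072$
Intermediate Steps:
$U = 25$ ($U = -3 + 28 = 25$)
$\left(- 7 \left(U - 60\right) + \left(23472 + 22101\right)\right) \left(\left(-35\right)^{3} + 39271\right) = \left(- 7 \left(25 - 60\right) + \left(23472 + 22101\right)\right) \left(\left(-35\right)^{3} + 39271\right) = \left(\left(-7\right) \left(-35\right) + 45573\right) \left(-42875 + 39271\right) = \left(245 + 45573\right) \left(-3604\right) = 45818 \left(-3604\right) = -165128072$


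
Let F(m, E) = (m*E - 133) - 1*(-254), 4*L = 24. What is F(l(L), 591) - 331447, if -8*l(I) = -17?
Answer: -2640561/8 ≈ -3.3007e+5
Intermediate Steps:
L = 6 (L = (¼)*24 = 6)
l(I) = 17/8 (l(I) = -⅛*(-17) = 17/8)
F(m, E) = 121 + E*m (F(m, E) = (E*m - 133) + 254 = (-133 + E*m) + 254 = 121 + E*m)
F(l(L), 591) - 331447 = (121 + 591*(17/8)) - 331447 = (121 + 10047/8) - 331447 = 11015/8 - 331447 = -2640561/8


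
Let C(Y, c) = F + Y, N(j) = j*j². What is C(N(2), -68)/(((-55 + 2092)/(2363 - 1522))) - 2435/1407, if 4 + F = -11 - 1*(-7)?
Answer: -2435/1407 ≈ -1.7306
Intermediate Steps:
F = -8 (F = -4 + (-11 - 1*(-7)) = -4 + (-11 + 7) = -4 - 4 = -8)
N(j) = j³
C(Y, c) = -8 + Y
C(N(2), -68)/(((-55 + 2092)/(2363 - 1522))) - 2435/1407 = (-8 + 2³)/(((-55 + 2092)/(2363 - 1522))) - 2435/1407 = (-8 + 8)/((2037/841)) - 2435*1/1407 = 0/((2037*(1/841))) - 2435/1407 = 0/(2037/841) - 2435/1407 = 0*(841/2037) - 2435/1407 = 0 - 2435/1407 = -2435/1407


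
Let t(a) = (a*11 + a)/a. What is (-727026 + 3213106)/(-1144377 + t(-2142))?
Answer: -497216/228873 ≈ -2.1725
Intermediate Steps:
t(a) = 12 (t(a) = (11*a + a)/a = (12*a)/a = 12)
(-727026 + 3213106)/(-1144377 + t(-2142)) = (-727026 + 3213106)/(-1144377 + 12) = 2486080/(-1144365) = 2486080*(-1/1144365) = -497216/228873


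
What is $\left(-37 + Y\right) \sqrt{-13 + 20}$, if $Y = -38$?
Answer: $- 75 \sqrt{7} \approx -198.43$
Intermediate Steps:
$\left(-37 + Y\right) \sqrt{-13 + 20} = \left(-37 - 38\right) \sqrt{-13 + 20} = - 75 \sqrt{7}$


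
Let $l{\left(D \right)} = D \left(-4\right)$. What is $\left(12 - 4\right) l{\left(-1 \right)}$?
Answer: $32$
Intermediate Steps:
$l{\left(D \right)} = - 4 D$
$\left(12 - 4\right) l{\left(-1 \right)} = \left(12 - 4\right) \left(\left(-4\right) \left(-1\right)\right) = 8 \cdot 4 = 32$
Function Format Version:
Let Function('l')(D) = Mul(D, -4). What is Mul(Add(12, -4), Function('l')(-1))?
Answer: 32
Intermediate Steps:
Function('l')(D) = Mul(-4, D)
Mul(Add(12, -4), Function('l')(-1)) = Mul(Add(12, -4), Mul(-4, -1)) = Mul(8, 4) = 32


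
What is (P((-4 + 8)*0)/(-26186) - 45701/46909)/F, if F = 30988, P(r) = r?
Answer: -45701/1453616092 ≈ -3.1440e-5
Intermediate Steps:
(P((-4 + 8)*0)/(-26186) - 45701/46909)/F = (((-4 + 8)*0)/(-26186) - 45701/46909)/30988 = ((4*0)*(-1/26186) - 45701*1/46909)*(1/30988) = (0*(-1/26186) - 45701/46909)*(1/30988) = (0 - 45701/46909)*(1/30988) = -45701/46909*1/30988 = -45701/1453616092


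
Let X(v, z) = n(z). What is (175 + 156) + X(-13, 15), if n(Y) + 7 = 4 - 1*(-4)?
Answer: 332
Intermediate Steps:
n(Y) = 1 (n(Y) = -7 + (4 - 1*(-4)) = -7 + (4 + 4) = -7 + 8 = 1)
X(v, z) = 1
(175 + 156) + X(-13, 15) = (175 + 156) + 1 = 331 + 1 = 332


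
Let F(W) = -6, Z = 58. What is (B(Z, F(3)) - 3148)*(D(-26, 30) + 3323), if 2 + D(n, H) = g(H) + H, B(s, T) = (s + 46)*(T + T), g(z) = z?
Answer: -14862876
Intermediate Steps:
B(s, T) = 2*T*(46 + s) (B(s, T) = (46 + s)*(2*T) = 2*T*(46 + s))
D(n, H) = -2 + 2*H (D(n, H) = -2 + (H + H) = -2 + 2*H)
(B(Z, F(3)) - 3148)*(D(-26, 30) + 3323) = (2*(-6)*(46 + 58) - 3148)*((-2 + 2*30) + 3323) = (2*(-6)*104 - 3148)*((-2 + 60) + 3323) = (-1248 - 3148)*(58 + 3323) = -4396*3381 = -14862876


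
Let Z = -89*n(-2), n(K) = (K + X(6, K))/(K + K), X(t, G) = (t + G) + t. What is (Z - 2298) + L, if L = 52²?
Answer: 584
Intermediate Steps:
X(t, G) = G + 2*t (X(t, G) = (G + t) + t = G + 2*t)
L = 2704
n(K) = (12 + 2*K)/(2*K) (n(K) = (K + (K + 2*6))/(K + K) = (K + (K + 12))/((2*K)) = (K + (12 + K))*(1/(2*K)) = (12 + 2*K)*(1/(2*K)) = (12 + 2*K)/(2*K))
Z = 178 (Z = -89*(6 - 2)/(-2) = -(-89)*4/2 = -89*(-2) = 178)
(Z - 2298) + L = (178 - 2298) + 2704 = -2120 + 2704 = 584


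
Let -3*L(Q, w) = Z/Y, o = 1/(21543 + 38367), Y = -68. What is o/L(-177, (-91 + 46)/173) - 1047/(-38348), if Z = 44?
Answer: 115323203/4211952580 ≈ 0.027380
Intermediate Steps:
o = 1/59910 ≈ 1.6692e-5
L(Q, w) = 11/51 (L(Q, w) = -44/(3*(-68)) = -44*(-1)/(3*68) = -⅓*(-11/17) = 11/51)
o/L(-177, (-91 + 46)/173) - 1047/(-38348) = 1/(59910*(11/51)) - 1047/(-38348) = (1/59910)*(51/11) - 1047*(-1/38348) = 17/219670 + 1047/38348 = 115323203/4211952580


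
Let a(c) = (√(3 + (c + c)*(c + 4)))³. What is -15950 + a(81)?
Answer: -15950 + 13773*√13773 ≈ 1.6004e+6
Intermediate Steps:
a(c) = (3 + 2*c*(4 + c))^(3/2) (a(c) = (√(3 + (2*c)*(4 + c)))³ = (√(3 + 2*c*(4 + c)))³ = (3 + 2*c*(4 + c))^(3/2))
-15950 + a(81) = -15950 + (3 + 2*81² + 8*81)^(3/2) = -15950 + (3 + 2*6561 + 648)^(3/2) = -15950 + (3 + 13122 + 648)^(3/2) = -15950 + 13773^(3/2) = -15950 + 13773*√13773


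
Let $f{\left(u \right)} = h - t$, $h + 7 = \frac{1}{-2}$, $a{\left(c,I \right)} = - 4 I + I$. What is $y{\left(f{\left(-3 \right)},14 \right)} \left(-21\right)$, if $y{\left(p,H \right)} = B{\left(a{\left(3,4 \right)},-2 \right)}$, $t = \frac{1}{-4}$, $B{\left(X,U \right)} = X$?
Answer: $252$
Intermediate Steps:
$a{\left(c,I \right)} = - 3 I$
$h = - \frac{15}{2}$ ($h = -7 + \frac{1}{-2} = -7 - \frac{1}{2} = - \frac{15}{2} \approx -7.5$)
$t = - \frac{1}{4} \approx -0.25$
$f{\left(u \right)} = - \frac{29}{4}$ ($f{\left(u \right)} = - \frac{15}{2} - - \frac{1}{4} = - \frac{15}{2} + \frac{1}{4} = - \frac{29}{4}$)
$y{\left(p,H \right)} = -12$ ($y{\left(p,H \right)} = \left(-3\right) 4 = -12$)
$y{\left(f{\left(-3 \right)},14 \right)} \left(-21\right) = \left(-12\right) \left(-21\right) = 252$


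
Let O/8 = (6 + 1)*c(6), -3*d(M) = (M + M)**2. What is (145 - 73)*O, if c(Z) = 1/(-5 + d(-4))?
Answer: -12096/79 ≈ -153.11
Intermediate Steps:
d(M) = -4*M**2/3 (d(M) = -(M + M)**2/3 = -4*M**2/3)
c(Z) = -3/79 (c(Z) = 1/(-5 - 4/3*(-4)**2) = 1/(-5 - 4/3*16) = 1/(-5 - 64/3) = 1/(-79/3) = -3/79)
O = -168/79 (O = 8*((6 + 1)*(-3/79)) = 8*(7*(-3/79)) = 8*(-21/79) = -168/79 ≈ -2.1266)
(145 - 73)*O = (145 - 73)*(-168/79) = 72*(-168/79) = -12096/79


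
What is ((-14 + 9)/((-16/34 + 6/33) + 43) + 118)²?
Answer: 886480623961/63792169 ≈ 13896.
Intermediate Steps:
((-14 + 9)/((-16/34 + 6/33) + 43) + 118)² = (-5/((-16*1/34 + 6*(1/33)) + 43) + 118)² = (-5/((-8/17 + 2/11) + 43) + 118)² = (-5/(-54/187 + 43) + 118)² = (-5/7987/187 + 118)² = (-5*187/7987 + 118)² = (-935/7987 + 118)² = (941531/7987)² = 886480623961/63792169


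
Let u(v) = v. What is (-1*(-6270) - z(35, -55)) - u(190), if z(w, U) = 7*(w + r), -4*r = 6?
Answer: 11691/2 ≈ 5845.5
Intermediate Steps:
r = -3/2 (r = -¼*6 = -3/2 ≈ -1.5000)
z(w, U) = -21/2 + 7*w (z(w, U) = 7*(w - 3/2) = 7*(-3/2 + w) = -21/2 + 7*w)
(-1*(-6270) - z(35, -55)) - u(190) = (-1*(-6270) - (-21/2 + 7*35)) - 1*190 = (6270 - (-21/2 + 245)) - 190 = (6270 - 1*469/2) - 190 = (6270 - 469/2) - 190 = 12071/2 - 190 = 11691/2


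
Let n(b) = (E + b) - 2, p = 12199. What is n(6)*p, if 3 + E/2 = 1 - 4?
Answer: -97592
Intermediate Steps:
E = -12 (E = -6 + 2*(1 - 4) = -6 + 2*(-3) = -6 - 6 = -12)
n(b) = -14 + b (n(b) = (-12 + b) - 2 = -14 + b)
n(6)*p = (-14 + 6)*12199 = -8*12199 = -97592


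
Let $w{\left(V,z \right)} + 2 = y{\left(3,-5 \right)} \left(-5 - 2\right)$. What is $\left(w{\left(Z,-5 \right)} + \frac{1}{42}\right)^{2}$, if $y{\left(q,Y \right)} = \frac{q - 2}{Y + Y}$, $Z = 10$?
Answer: $\frac{17956}{11025} \approx 1.6287$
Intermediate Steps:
$y{\left(q,Y \right)} = \frac{-2 + q}{2 Y}$
$w{\left(V,z \right)} = - \frac{13}{10}$ ($w{\left(V,z \right)} = -2 + \frac{-2 + 3}{2 \left(-5\right)} \left(-5 - 2\right) = -2 + \frac{1}{2} \left(- \frac{1}{5}\right) 1 \left(-7\right) = -2 - - \frac{7}{10} = -2 + \frac{7}{10} = - \frac{13}{10}$)
$\left(w{\left(Z,-5 \right)} + \frac{1}{42}\right)^{2} = \left(- \frac{13}{10} + \frac{1}{42}\right)^{2} = \left(- \frac{134}{105}\right)^{2} = \frac{17956}{11025}$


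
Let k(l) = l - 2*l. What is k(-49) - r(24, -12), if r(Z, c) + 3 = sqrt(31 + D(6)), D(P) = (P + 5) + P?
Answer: 52 - 4*sqrt(3) ≈ 45.072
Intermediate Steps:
D(P) = 5 + 2*P (D(P) = (5 + P) + P = 5 + 2*P)
k(l) = -l
r(Z, c) = -3 + 4*sqrt(3) (r(Z, c) = -3 + sqrt(31 + (5 + 2*6)) = -3 + sqrt(31 + (5 + 12)) = -3 + sqrt(31 + 17) = -3 + sqrt(48) = -3 + 4*sqrt(3))
k(-49) - r(24, -12) = -1*(-49) - (-3 + 4*sqrt(3)) = 49 + (3 - 4*sqrt(3)) = 52 - 4*sqrt(3)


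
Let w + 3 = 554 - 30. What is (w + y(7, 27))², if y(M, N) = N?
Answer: 300304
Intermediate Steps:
w = 521 (w = -3 + (554 - 30) = -3 + 524 = 521)
(w + y(7, 27))² = (521 + 27)² = 548² = 300304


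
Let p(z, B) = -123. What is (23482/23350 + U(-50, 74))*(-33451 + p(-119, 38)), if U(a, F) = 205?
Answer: -80749364584/11675 ≈ -6.9164e+6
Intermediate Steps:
(23482/23350 + U(-50, 74))*(-33451 + p(-119, 38)) = (23482/23350 + 205)*(-33451 - 123) = (23482*(1/23350) + 205)*(-33574) = (11741/11675 + 205)*(-33574) = (2405116/11675)*(-33574) = -80749364584/11675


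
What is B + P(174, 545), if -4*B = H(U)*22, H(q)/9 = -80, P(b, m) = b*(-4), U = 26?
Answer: 3264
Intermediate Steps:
P(b, m) = -4*b
H(q) = -720 (H(q) = 9*(-80) = -720)
B = 3960 (B = -(-180)*22 = -¼*(-15840) = 3960)
B + P(174, 545) = 3960 - 4*174 = 3960 - 696 = 3264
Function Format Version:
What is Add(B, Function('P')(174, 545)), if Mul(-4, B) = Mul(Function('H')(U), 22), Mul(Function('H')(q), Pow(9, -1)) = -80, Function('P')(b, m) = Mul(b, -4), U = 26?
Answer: 3264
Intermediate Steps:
Function('P')(b, m) = Mul(-4, b)
Function('H')(q) = -720 (Function('H')(q) = Mul(9, -80) = -720)
B = 3960 (B = Mul(Rational(-1, 4), Mul(-720, 22)) = Mul(Rational(-1, 4), -15840) = 3960)
Add(B, Function('P')(174, 545)) = Add(3960, Mul(-4, 174)) = Add(3960, -696) = 3264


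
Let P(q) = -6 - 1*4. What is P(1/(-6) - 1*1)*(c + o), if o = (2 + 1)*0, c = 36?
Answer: -360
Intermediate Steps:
P(q) = -10 (P(q) = -6 - 4 = -10)
o = 0 (o = 3*0 = 0)
P(1/(-6) - 1*1)*(c + o) = -10*(36 + 0) = -10*36 = -360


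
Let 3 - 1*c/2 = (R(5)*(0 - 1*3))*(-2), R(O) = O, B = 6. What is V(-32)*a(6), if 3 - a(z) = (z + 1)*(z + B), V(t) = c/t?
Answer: -2187/16 ≈ -136.69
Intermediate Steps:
c = -54 (c = 6 - 2*5*(0 - 1*3)*(-2) = 6 - 2*5*(0 - 3)*(-2) = 6 - 2*5*(-3)*(-2) = 6 - (-30)*(-2) = 6 - 2*30 = 6 - 60 = -54)
V(t) = -54/t
a(z) = 3 - (1 + z)*(6 + z) (a(z) = 3 - (z + 1)*(z + 6) = 3 - (1 + z)*(6 + z))
V(-32)*a(6) = (-54/(-32))*(-3 - 1*6**2 - 7*6) = (-54*(-1/32))*(-3 - 1*36 - 42) = 27*(-3 - 36 - 42)/16 = (27/16)*(-81) = -2187/16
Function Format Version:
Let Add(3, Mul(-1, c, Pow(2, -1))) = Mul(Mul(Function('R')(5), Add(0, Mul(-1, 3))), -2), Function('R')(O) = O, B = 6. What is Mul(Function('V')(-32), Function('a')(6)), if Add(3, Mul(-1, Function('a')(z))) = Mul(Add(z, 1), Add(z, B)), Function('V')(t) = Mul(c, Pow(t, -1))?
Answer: Rational(-2187, 16) ≈ -136.69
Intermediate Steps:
c = -54 (c = Add(6, Mul(-2, Mul(Mul(5, Add(0, Mul(-1, 3))), -2))) = Add(6, Mul(-2, Mul(Mul(5, Add(0, -3)), -2))) = Add(6, Mul(-2, Mul(Mul(5, -3), -2))) = Add(6, Mul(-2, Mul(-15, -2))) = Add(6, Mul(-2, 30)) = Add(6, -60) = -54)
Function('V')(t) = Mul(-54, Pow(t, -1))
Function('a')(z) = Add(3, Mul(-1, Add(1, z), Add(6, z))) (Function('a')(z) = Add(3, Mul(-1, Mul(Add(z, 1), Add(z, 6)))) = Add(3, Mul(-1, Mul(Add(1, z), Add(6, z)))) = Add(3, Mul(-1, Add(1, z), Add(6, z))))
Mul(Function('V')(-32), Function('a')(6)) = Mul(Mul(-54, Pow(-32, -1)), Add(-3, Mul(-1, Pow(6, 2)), Mul(-7, 6))) = Mul(Mul(-54, Rational(-1, 32)), Add(-3, Mul(-1, 36), -42)) = Mul(Rational(27, 16), Add(-3, -36, -42)) = Mul(Rational(27, 16), -81) = Rational(-2187, 16)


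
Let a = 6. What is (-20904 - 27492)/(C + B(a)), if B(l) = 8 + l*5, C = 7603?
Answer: -16132/2547 ≈ -6.3337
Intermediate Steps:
B(l) = 8 + 5*l
(-20904 - 27492)/(C + B(a)) = (-20904 - 27492)/(7603 + (8 + 5*6)) = -48396/(7603 + (8 + 30)) = -48396/(7603 + 38) = -48396/7641 = -48396*1/7641 = -16132/2547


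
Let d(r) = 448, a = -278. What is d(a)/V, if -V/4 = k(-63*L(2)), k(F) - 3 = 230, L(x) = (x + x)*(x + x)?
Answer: -112/233 ≈ -0.48069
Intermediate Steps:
L(x) = 4*x**2 (L(x) = (2*x)*(2*x) = 4*x**2)
k(F) = 233 (k(F) = 3 + 230 = 233)
V = -932 (V = -4*233 = -932)
d(a)/V = 448/(-932) = 448*(-1/932) = -112/233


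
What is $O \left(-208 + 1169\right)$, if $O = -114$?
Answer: $-109554$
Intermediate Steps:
$O \left(-208 + 1169\right) = - 114 \left(-208 + 1169\right) = \left(-114\right) 961 = -109554$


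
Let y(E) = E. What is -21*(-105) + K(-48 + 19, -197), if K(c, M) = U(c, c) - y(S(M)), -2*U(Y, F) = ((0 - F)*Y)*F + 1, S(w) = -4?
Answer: -9986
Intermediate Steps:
U(Y, F) = -½ + Y*F²/2 (U(Y, F) = -(((0 - F)*Y)*F + 1)/2 = -(((-F)*Y)*F + 1)/2 = -((-F*Y)*F + 1)/2 = -(-Y*F² + 1)/2 = -(1 - Y*F²)/2 = -½ + Y*F²/2)
K(c, M) = 7/2 + c³/2 (K(c, M) = (-½ + c*c²/2) - 1*(-4) = (-½ + c³/2) + 4 = 7/2 + c³/2)
-21*(-105) + K(-48 + 19, -197) = -21*(-105) + (7/2 + (-48 + 19)³/2) = 2205 + (7/2 + (½)*(-29)³) = 2205 + (7/2 + (½)*(-24389)) = 2205 + (7/2 - 24389/2) = 2205 - 12191 = -9986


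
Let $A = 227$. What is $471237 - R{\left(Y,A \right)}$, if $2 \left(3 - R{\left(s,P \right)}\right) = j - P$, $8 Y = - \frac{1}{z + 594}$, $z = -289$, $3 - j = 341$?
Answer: $\frac{941903}{2} \approx 4.7095 \cdot 10^{5}$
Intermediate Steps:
$j = -338$ ($j = 3 - 341 = -338$)
$Y = - \frac{1}{2440}$ ($Y = \frac{\left(-1\right) \frac{1}{-289 + 594}}{8} = \frac{\left(-1\right) \frac{1}{305}}{8} = \frac{1}{8} \left(- \frac{1}{305}\right) = - \frac{1}{2440} \approx -0.00040984$)
$R{\left(s,P \right)} = 172 + \frac{P}{2}$ ($R{\left(s,P \right)} = 3 - \frac{-338 - P}{2} = 3 + \left(169 + \frac{P}{2}\right) = 172 + \frac{P}{2}$)
$471237 - R{\left(Y,A \right)} = 471237 - \left(172 + \frac{1}{2} \cdot 227\right) = 471237 - \left(172 + \frac{227}{2}\right) = 471237 - \frac{571}{2} = \frac{941903}{2}$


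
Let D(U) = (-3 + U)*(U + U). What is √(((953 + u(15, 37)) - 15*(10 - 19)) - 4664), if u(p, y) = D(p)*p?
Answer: 4*√114 ≈ 42.708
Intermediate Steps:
D(U) = 2*U*(-3 + U) (D(U) = (-3 + U)*(2*U) = 2*U*(-3 + U))
u(p, y) = 2*p²*(-3 + p) (u(p, y) = (2*p*(-3 + p))*p = 2*p²*(-3 + p))
√(((953 + u(15, 37)) - 15*(10 - 19)) - 4664) = √(((953 + 2*15²*(-3 + 15)) - 15*(10 - 19)) - 4664) = √(((953 + 2*225*12) - 15*(-9)) - 4664) = √(((953 + 5400) + 135) - 4664) = √((6353 + 135) - 4664) = √(6488 - 4664) = √1824 = 4*√114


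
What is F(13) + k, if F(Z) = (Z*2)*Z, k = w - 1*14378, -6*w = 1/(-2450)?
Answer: -206387999/14700 ≈ -14040.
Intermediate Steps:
w = 1/14700 (w = -⅙/(-2450) = -⅙*(-1/2450) = 1/14700 ≈ 6.8027e-5)
k = -211356599/14700 (k = 1/14700 - 1*14378 = 1/14700 - 14378 = -211356599/14700 ≈ -14378.)
F(Z) = 2*Z² (F(Z) = (2*Z)*Z = 2*Z²)
F(13) + k = 2*13² - 211356599/14700 = 2*169 - 211356599/14700 = 338 - 211356599/14700 = -206387999/14700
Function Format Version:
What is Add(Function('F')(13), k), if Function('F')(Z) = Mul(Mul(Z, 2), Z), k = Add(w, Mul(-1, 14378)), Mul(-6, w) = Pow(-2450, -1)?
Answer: Rational(-206387999, 14700) ≈ -14040.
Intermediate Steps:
w = Rational(1, 14700) (w = Mul(Rational(-1, 6), Pow(-2450, -1)) = Mul(Rational(-1, 6), Rational(-1, 2450)) = Rational(1, 14700) ≈ 6.8027e-5)
k = Rational(-211356599, 14700) (k = Add(Rational(1, 14700), Mul(-1, 14378)) = Add(Rational(1, 14700), -14378) = Rational(-211356599, 14700) ≈ -14378.)
Function('F')(Z) = Mul(2, Pow(Z, 2)) (Function('F')(Z) = Mul(Mul(2, Z), Z) = Mul(2, Pow(Z, 2)))
Add(Function('F')(13), k) = Add(Mul(2, Pow(13, 2)), Rational(-211356599, 14700)) = Add(Mul(2, 169), Rational(-211356599, 14700)) = Add(338, Rational(-211356599, 14700)) = Rational(-206387999, 14700)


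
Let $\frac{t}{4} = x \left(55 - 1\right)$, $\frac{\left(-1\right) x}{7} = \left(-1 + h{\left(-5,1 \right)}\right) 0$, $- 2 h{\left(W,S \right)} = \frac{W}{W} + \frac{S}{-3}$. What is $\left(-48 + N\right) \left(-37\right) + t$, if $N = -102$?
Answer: $5550$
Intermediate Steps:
$h{\left(W,S \right)} = - \frac{1}{2} + \frac{S}{6}$ ($h{\left(W,S \right)} = - \frac{\frac{W}{W} + \frac{S}{-3}}{2} = - \frac{1 + S \left(- \frac{1}{3}\right)}{2} = - \frac{1 - \frac{S}{3}}{2} = - \frac{1}{2} + \frac{S}{6}$)
$x = 0$ ($x = - 7 \left(-1 + \left(- \frac{1}{2} + \frac{1}{6} \cdot 1\right)\right) 0 = - 7 \left(-1 + \left(- \frac{1}{2} + \frac{1}{6}\right)\right) 0 = - 7 \left(-1 - \frac{1}{3}\right) 0 = - 7 \left(\left(- \frac{4}{3}\right) 0\right) = \left(-7\right) 0 = 0$)
$t = 0$ ($t = 4 \cdot 0 \left(55 - 1\right) = 4 \cdot 0 \cdot 54 = 4 \cdot 0 = 0$)
$\left(-48 + N\right) \left(-37\right) + t = \left(-48 - 102\right) \left(-37\right) + 0 = \left(-150\right) \left(-37\right) + 0 = 5550 + 0 = 5550$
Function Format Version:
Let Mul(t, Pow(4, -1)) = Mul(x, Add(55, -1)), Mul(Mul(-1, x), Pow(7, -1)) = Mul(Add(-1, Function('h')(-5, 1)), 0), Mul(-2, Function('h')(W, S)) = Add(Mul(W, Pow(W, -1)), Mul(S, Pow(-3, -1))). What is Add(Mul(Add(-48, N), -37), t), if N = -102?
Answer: 5550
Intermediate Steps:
Function('h')(W, S) = Add(Rational(-1, 2), Mul(Rational(1, 6), S)) (Function('h')(W, S) = Mul(Rational(-1, 2), Add(Mul(W, Pow(W, -1)), Mul(S, Pow(-3, -1)))) = Mul(Rational(-1, 2), Add(1, Mul(S, Rational(-1, 3)))) = Mul(Rational(-1, 2), Add(1, Mul(Rational(-1, 3), S))) = Add(Rational(-1, 2), Mul(Rational(1, 6), S)))
x = 0 (x = Mul(-7, Mul(Add(-1, Add(Rational(-1, 2), Mul(Rational(1, 6), 1))), 0)) = Mul(-7, Mul(Add(-1, Add(Rational(-1, 2), Rational(1, 6))), 0)) = Mul(-7, Mul(Add(-1, Rational(-1, 3)), 0)) = Mul(-7, Mul(Rational(-4, 3), 0)) = Mul(-7, 0) = 0)
t = 0 (t = Mul(4, Mul(0, Add(55, -1))) = Mul(4, Mul(0, 54)) = Mul(4, 0) = 0)
Add(Mul(Add(-48, N), -37), t) = Add(Mul(Add(-48, -102), -37), 0) = Add(Mul(-150, -37), 0) = Add(5550, 0) = 5550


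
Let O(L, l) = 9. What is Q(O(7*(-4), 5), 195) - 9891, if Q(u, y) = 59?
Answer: -9832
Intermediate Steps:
Q(O(7*(-4), 5), 195) - 9891 = 59 - 9891 = -9832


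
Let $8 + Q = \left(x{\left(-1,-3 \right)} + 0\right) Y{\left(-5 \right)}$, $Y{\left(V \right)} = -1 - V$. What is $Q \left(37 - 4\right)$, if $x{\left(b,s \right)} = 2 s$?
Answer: $-1056$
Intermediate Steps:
$Q = -32$ ($Q = -8 + \left(2 \left(-3\right) + 0\right) \left(-1 - -5\right) = -8 + \left(-6 + 0\right) \left(-1 + 5\right) = -8 - 24 = -32$)
$Q \left(37 - 4\right) = - 32 \left(37 - 4\right) = \left(-32\right) 33 = -1056$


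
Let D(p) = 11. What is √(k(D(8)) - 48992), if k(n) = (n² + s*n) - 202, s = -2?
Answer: 3*I*√5455 ≈ 221.57*I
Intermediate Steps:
k(n) = -202 + n² - 2*n (k(n) = (n² - 2*n) - 202 = -202 + n² - 2*n)
√(k(D(8)) - 48992) = √((-202 + 11² - 2*11) - 48992) = √((-202 + 121 - 22) - 48992) = √(-103 - 48992) = √(-49095) = 3*I*√5455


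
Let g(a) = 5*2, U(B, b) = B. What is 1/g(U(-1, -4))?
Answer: 1/10 ≈ 0.10000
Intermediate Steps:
g(a) = 10
1/g(U(-1, -4)) = 1/10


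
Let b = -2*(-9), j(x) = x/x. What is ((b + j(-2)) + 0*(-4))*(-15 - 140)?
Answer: -2945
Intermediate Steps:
j(x) = 1
b = 18
((b + j(-2)) + 0*(-4))*(-15 - 140) = ((18 + 1) + 0*(-4))*(-15 - 140) = (19 + 0)*(-155) = 19*(-155) = -2945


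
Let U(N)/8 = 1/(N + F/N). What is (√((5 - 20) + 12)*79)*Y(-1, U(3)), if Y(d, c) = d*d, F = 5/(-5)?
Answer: 79*I*√3 ≈ 136.83*I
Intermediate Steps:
F = -1 (F = 5*(-⅕) = -1)
U(N) = 8/(N - 1/N)
Y(d, c) = d²
(√((5 - 20) + 12)*79)*Y(-1, U(3)) = (√((5 - 20) + 12)*79)*(-1)² = (√(-15 + 12)*79)*1 = (√(-3)*79)*1 = ((I*√3)*79)*1 = (79*I*√3)*1 = 79*I*√3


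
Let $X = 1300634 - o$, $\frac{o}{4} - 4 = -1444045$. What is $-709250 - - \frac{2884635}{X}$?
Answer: $- \frac{5019216096865}{7076798} \approx -7.0925 \cdot 10^{5}$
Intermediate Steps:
$o = -5776164$ ($o = 16 + 4 \left(-1444045\right) = 16 - 5776180 = -5776164$)
$X = 7076798$ ($X = 1300634 - -5776164 = 1300634 + 5776164 = 7076798$)
$-709250 - - \frac{2884635}{X} = -709250 - - \frac{2884635}{7076798} = -709250 + \frac{2884635}{7076798} = - \frac{5019216096865}{7076798}$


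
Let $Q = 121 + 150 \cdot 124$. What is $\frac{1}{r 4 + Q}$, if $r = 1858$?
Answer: $\frac{1}{26153} \approx 3.8237 \cdot 10^{-5}$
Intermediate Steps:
$Q = 18721$ ($Q = 121 + 18600 = 18721$)
$\frac{1}{r 4 + Q} = \frac{1}{1858 \cdot 4 + 18721} = \frac{1}{7432 + 18721} = \frac{1}{26153}$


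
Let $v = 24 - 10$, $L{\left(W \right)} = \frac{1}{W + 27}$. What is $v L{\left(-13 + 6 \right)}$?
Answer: $\frac{7}{10} \approx 0.7$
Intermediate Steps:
$L{\left(W \right)} = \frac{1}{27 + W}$
$v = 14$ ($v = 24 - 10 = 14$)
$v L{\left(-13 + 6 \right)} = \frac{14}{27 + \left(-13 + 6\right)} = \frac{14}{27 - 7} = \frac{14}{20} = 14 \cdot \frac{1}{20} = \frac{7}{10}$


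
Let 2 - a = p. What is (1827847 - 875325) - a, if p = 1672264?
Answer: 2624784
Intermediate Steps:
a = -1672262 (a = 2 - 1*1672264 = 2 - 1672264 = -1672262)
(1827847 - 875325) - a = (1827847 - 875325) - 1*(-1672262) = 952522 + 1672262 = 2624784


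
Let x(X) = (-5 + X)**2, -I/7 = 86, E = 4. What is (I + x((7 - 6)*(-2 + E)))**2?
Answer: 351649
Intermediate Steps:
I = -602 (I = -7*86 = -602)
(I + x((7 - 6)*(-2 + E)))**2 = (-602 + (-5 + (7 - 6)*(-2 + 4))**2)**2 = (-602 + (-5 + 1*2)**2)**2 = (-602 + (-5 + 2)**2)**2 = (-602 + (-3)**2)**2 = (-602 + 9)**2 = (-593)**2 = 351649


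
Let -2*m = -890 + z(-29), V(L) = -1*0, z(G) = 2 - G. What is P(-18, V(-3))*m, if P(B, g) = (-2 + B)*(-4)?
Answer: 34360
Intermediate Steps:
V(L) = 0
m = 859/2 (m = -(-890 + (2 - 1*(-29)))/2 = -(-890 + (2 + 29))/2 = -(-890 + 31)/2 = -½*(-859) = 859/2 ≈ 429.50)
P(B, g) = 8 - 4*B
P(-18, V(-3))*m = (8 - 4*(-18))*(859/2) = (8 + 72)*(859/2) = 80*(859/2) = 34360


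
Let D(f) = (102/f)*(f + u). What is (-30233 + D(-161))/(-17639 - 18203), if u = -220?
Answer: 4828651/5770562 ≈ 0.83677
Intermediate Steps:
D(f) = 102*(-220 + f)/f (D(f) = (102/f)*(f - 220) = (102/f)*(-220 + f) = 102*(-220 + f)/f)
(-30233 + D(-161))/(-17639 - 18203) = (-30233 + (102 - 22440/(-161)))/(-17639 - 18203) = (-30233 + (102 - 22440*(-1/161)))/(-35842) = (-30233 + (102 + 22440/161))*(-1/35842) = (-30233 + 38862/161)*(-1/35842) = -4828651/161*(-1/35842) = 4828651/5770562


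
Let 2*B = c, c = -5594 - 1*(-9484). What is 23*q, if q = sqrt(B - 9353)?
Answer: 92*I*sqrt(463) ≈ 1979.6*I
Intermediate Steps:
c = 3890 (c = -5594 + 9484 = 3890)
B = 1945 (B = (1/2)*3890 = 1945)
q = 4*I*sqrt(463) (q = sqrt(1945 - 9353) = sqrt(-7408) = 4*I*sqrt(463) ≈ 86.07*I)
23*q = 23*(4*I*sqrt(463)) = 92*I*sqrt(463)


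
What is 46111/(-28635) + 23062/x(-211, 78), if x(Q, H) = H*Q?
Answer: -18195836/6041985 ≈ -3.0116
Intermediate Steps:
46111/(-28635) + 23062/x(-211, 78) = 46111/(-28635) + 23062/((78*(-211))) = 46111*(-1/28635) + 23062/(-16458) = -46111/28635 + 23062*(-1/16458) = -46111/28635 - 887/633 = -18195836/6041985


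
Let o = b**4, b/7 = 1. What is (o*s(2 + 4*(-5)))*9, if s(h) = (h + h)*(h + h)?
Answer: 28005264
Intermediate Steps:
b = 7 (b = 7*1 = 7)
o = 2401 (o = 7**4 = 2401)
s(h) = 4*h**2 (s(h) = (2*h)*(2*h) = 4*h**2)
(o*s(2 + 4*(-5)))*9 = (2401*(4*(2 + 4*(-5))**2))*9 = (2401*(4*(2 - 20)**2))*9 = (2401*(4*(-18)**2))*9 = (2401*(4*324))*9 = (2401*1296)*9 = 3111696*9 = 28005264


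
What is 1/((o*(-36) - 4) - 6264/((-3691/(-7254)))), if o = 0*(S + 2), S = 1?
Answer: -3691/45453820 ≈ -8.1203e-5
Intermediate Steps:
o = 0 (o = 0*(1 + 2) = 0*3 = 0)
1/((o*(-36) - 4) - 6264/((-3691/(-7254)))) = 1/((0*(-36) - 4) - 6264/((-3691/(-7254)))) = 1/((0 - 4) - 6264/((-3691*(-1/7254)))) = 1/(-4 - 6264/3691/7254) = 1/(-4 - 6264*7254/3691) = 1/(-4 - 45439056/3691) = 1/(-45453820/3691) = -3691/45453820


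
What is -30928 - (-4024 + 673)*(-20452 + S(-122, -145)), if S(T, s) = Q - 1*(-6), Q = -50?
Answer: -68713024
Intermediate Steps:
S(T, s) = -44 (S(T, s) = -50 - 1*(-6) = -50 + 6 = -44)
-30928 - (-4024 + 673)*(-20452 + S(-122, -145)) = -30928 - (-4024 + 673)*(-20452 - 44) = -30928 - (-3351)*(-20496) = -30928 - 1*68682096 = -30928 - 68682096 = -68713024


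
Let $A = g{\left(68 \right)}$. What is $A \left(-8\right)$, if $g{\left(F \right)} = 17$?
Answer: $-136$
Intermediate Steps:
$A = 17$
$A \left(-8\right) = 17 \left(-8\right) = -136$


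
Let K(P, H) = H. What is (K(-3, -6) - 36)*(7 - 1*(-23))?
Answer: -1260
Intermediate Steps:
(K(-3, -6) - 36)*(7 - 1*(-23)) = (-6 - 36)*(7 - 1*(-23)) = -42*(7 + 23) = -42*30 = -1260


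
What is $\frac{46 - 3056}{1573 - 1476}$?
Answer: $- \frac{3010}{97} \approx -31.031$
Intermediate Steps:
$\frac{46 - 3056}{1573 - 1476} = - \frac{3010}{97}$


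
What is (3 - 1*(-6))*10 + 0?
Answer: 90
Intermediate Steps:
(3 - 1*(-6))*10 + 0 = (3 + 6)*10 + 0 = 9*10 + 0 = 90 + 0 = 90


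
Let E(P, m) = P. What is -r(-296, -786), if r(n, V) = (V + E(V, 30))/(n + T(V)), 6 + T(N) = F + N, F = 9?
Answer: -1572/1079 ≈ -1.4569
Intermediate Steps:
T(N) = 3 + N (T(N) = -6 + (9 + N) = 3 + N)
r(n, V) = 2*V/(3 + V + n) (r(n, V) = (V + V)/(n + (3 + V)) = (2*V)/(3 + V + n) = 2*V/(3 + V + n))
-r(-296, -786) = -2*(-786)/(3 - 786 - 296) = -2*(-786)/(-1079) = -2*(-786)*(-1)/1079 = -1*1572/1079 = -1572/1079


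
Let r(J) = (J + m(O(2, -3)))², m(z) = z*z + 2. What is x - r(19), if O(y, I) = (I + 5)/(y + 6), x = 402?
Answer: -10657/256 ≈ -41.629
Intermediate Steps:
O(y, I) = (5 + I)/(6 + y)
m(z) = 2 + z² (m(z) = z² + 2 = 2 + z²)
r(J) = (33/16 + J)² (r(J) = (J + (2 + ((5 - 3)/(6 + 2))²))² = (J + (2 + (2/8)²))² = (J + (2 + ((⅛)*2)²))² = (J + (2 + (¼)²))² = (J + (2 + 1/16))² = (J + 33/16)² = (33/16 + J)²)
x - r(19) = 402 - (33 + 16*19)²/256 = 402 - (33 + 304)²/256 = 402 - 337²/256 = 402 - 113569/256 = -10657/256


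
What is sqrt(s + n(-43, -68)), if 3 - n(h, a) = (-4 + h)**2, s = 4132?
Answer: 3*sqrt(214) ≈ 43.886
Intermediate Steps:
n(h, a) = 3 - (-4 + h)**2
sqrt(s + n(-43, -68)) = sqrt(4132 + (3 - (-4 - 43)**2)) = sqrt(4132 + (3 - 1*(-47)**2)) = sqrt(4132 + (3 - 1*2209)) = sqrt(4132 + (3 - 2209)) = sqrt(4132 - 2206) = sqrt(1926) = 3*sqrt(214)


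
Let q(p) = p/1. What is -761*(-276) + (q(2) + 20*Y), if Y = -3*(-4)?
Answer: 210278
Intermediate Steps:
Y = 12
q(p) = p (q(p) = p*1 = p)
-761*(-276) + (q(2) + 20*Y) = -761*(-276) + (2 + 20*12) = 210036 + (2 + 240) = 210036 + 242 = 210278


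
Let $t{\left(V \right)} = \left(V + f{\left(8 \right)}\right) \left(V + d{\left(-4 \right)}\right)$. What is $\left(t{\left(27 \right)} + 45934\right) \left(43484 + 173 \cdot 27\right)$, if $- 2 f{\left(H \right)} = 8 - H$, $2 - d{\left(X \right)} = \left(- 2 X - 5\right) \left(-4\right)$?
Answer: $2265259355$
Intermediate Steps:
$d{\left(X \right)} = -18 - 8 X$ ($d{\left(X \right)} = 2 - \left(- 2 X - 5\right) \left(-4\right) = 2 - \left(-5 - 2 X\right) \left(-4\right) = 2 - \left(20 + 8 X\right) = -18 - 8 X$)
$f{\left(H \right)} = -4 + \frac{H}{2}$ ($f{\left(H \right)} = - \frac{8 - H}{2} = -4 + \frac{H}{2}$)
$t{\left(V \right)} = V \left(14 + V\right)$ ($t{\left(V \right)} = \left(V + \left(-4 + \frac{1}{2} \cdot 8\right)\right) \left(V - -14\right) = \left(V + \left(-4 + 4\right)\right) \left(V + \left(-18 + 32\right)\right) = \left(V + 0\right) \left(V + 14\right) = V \left(14 + V\right)$)
$\left(t{\left(27 \right)} + 45934\right) \left(43484 + 173 \cdot 27\right) = \left(27 \left(14 + 27\right) + 45934\right) \left(43484 + 173 \cdot 27\right) = \left(27 \cdot 41 + 45934\right) \left(43484 + 4671\right) = \left(1107 + 45934\right) 48155 = 47041 \cdot 48155 = 2265259355$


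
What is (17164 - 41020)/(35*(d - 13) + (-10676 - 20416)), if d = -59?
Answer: 1988/2801 ≈ 0.70975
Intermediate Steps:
(17164 - 41020)/(35*(d - 13) + (-10676 - 20416)) = (17164 - 41020)/(35*(-59 - 13) + (-10676 - 20416)) = -23856/(35*(-72) - 31092) = -23856/(-2520 - 31092) = -23856/(-33612) = -23856*(-1/33612) = 1988/2801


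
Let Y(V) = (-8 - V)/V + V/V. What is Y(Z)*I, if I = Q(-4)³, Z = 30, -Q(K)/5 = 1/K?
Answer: -25/48 ≈ -0.52083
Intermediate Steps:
Q(K) = -5/K
Y(V) = 1 + (-8 - V)/V (Y(V) = (-8 - V)/V + 1 = 1 + (-8 - V)/V)
I = 125/64 (I = (-5/(-4))³ = (-5*(-¼))³ = (5/4)³ = 125/64 ≈ 1.9531)
Y(Z)*I = -8/30*(125/64) = -8*1/30*(125/64) = -4/15*125/64 = -25/48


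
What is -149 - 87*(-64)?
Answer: 5419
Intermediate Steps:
-149 - 87*(-64) = -149 + 5568 = 5419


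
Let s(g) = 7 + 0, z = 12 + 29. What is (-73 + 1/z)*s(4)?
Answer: -20944/41 ≈ -510.83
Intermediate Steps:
z = 41
s(g) = 7
(-73 + 1/z)*s(4) = (-73 + 1/41)*7 = -2992/41*7 = -20944/41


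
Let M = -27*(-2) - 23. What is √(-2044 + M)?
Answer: I*√2013 ≈ 44.866*I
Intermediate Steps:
M = 31 (M = 54 - 23 = 31)
√(-2044 + M) = √(-2044 + 31) = √(-2013) = I*√2013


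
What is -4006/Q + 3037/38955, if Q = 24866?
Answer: -40267844/484327515 ≈ -0.083142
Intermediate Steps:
-4006/Q + 3037/38955 = -4006/24866 + 3037/38955 = -4006*1/24866 + 3037*(1/38955) = -2003/12433 + 3037/38955 = -40267844/484327515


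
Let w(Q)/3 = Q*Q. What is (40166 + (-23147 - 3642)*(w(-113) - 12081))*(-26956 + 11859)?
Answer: 10606067450356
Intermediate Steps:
w(Q) = 3*Q² (w(Q) = 3*(Q*Q) = 3*Q²)
(40166 + (-23147 - 3642)*(w(-113) - 12081))*(-26956 + 11859) = (40166 + (-23147 - 3642)*(3*(-113)² - 12081))*(-26956 + 11859) = (40166 - 26789*(3*12769 - 12081))*(-15097) = (40166 - 26789*(38307 - 12081))*(-15097) = (40166 - 26789*26226)*(-15097) = (40166 - 702568314)*(-15097) = -702528148*(-15097) = 10606067450356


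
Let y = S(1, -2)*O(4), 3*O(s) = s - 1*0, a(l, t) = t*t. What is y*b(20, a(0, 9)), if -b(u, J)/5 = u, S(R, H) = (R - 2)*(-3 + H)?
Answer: -2000/3 ≈ -666.67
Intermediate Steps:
a(l, t) = t²
S(R, H) = (-3 + H)*(-2 + R) (S(R, H) = (-2 + R)*(-3 + H) = (-3 + H)*(-2 + R))
b(u, J) = -5*u
O(s) = s/3 (O(s) = (s - 1*0)/3 = (s + 0)/3 = s/3)
y = 20/3 (y = (6 - 3*1 - 2*(-2) - 2*1)*((⅓)*4) = (6 - 3 + 4 - 2)*(4/3) = 5*(4/3) = 20/3 ≈ 6.6667)
y*b(20, a(0, 9)) = 20*(-5*20)/3 = (20/3)*(-100) = -2000/3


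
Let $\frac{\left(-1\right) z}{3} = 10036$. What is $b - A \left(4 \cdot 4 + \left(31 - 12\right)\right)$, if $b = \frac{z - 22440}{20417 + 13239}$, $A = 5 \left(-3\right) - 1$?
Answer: $\frac{4698703}{8414} \approx 558.44$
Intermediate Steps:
$A = -16$ ($A = -15 - 1 = -16$)
$z = -30108$ ($z = \left(-3\right) 10036 = -30108$)
$b = - \frac{13137}{8414}$ ($b = \frac{-30108 - 22440}{20417 + 13239} = - \frac{52548}{33656} = \left(-52548\right) \frac{1}{33656} = - \frac{13137}{8414} \approx -1.5613$)
$b - A \left(4 \cdot 4 + \left(31 - 12\right)\right) = - \frac{13137}{8414} - - 16 \left(4 \cdot 4 + \left(31 - 12\right)\right) = - \frac{13137}{8414} - - 16 \left(16 + \left(31 - 12\right)\right) = - \frac{13137}{8414} - - 16 \left(16 + 19\right) = - \frac{13137}{8414} - \left(-16\right) 35 = - \frac{13137}{8414} - -560 = - \frac{13137}{8414} + 560 = \frac{4698703}{8414}$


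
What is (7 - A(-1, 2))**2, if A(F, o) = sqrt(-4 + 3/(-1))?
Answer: (7 - I*sqrt(7))**2 ≈ 42.0 - 37.041*I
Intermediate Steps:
A(F, o) = I*sqrt(7) (A(F, o) = sqrt(-4 + 3*(-1)) = sqrt(-4 - 3) = sqrt(-7) = I*sqrt(7))
(7 - A(-1, 2))**2 = (7 - I*sqrt(7))**2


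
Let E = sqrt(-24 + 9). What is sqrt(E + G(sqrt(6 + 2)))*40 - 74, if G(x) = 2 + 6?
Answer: -74 + 40*sqrt(8 + I*sqrt(15)) ≈ 42.235 + 26.656*I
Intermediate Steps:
G(x) = 8
E = I*sqrt(15) (E = sqrt(-15) = I*sqrt(15) ≈ 3.873*I)
sqrt(E + G(sqrt(6 + 2)))*40 - 74 = sqrt(I*sqrt(15) + 8)*40 - 74 = sqrt(8 + I*sqrt(15))*40 - 74 = 40*sqrt(8 + I*sqrt(15)) - 74 = -74 + 40*sqrt(8 + I*sqrt(15))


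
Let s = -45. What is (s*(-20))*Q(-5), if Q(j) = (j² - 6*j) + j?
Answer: 45000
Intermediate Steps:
Q(j) = j² - 5*j
(s*(-20))*Q(-5) = (-45*(-20))*(-5*(-5 - 5)) = 900*(-5*(-10)) = 900*50 = 45000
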